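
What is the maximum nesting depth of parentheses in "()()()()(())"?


Input: "()()()()(())"
Tracking depth:
  Position 0 '(': depth becomes 1
  Position 1 ')': depth becomes 0
  Position 2 '(': depth becomes 1
  Position 3 ')': depth becomes 0
  Position 4 '(': depth becomes 1
  Position 5 ')': depth becomes 0
  Position 6 '(': depth becomes 1
  Position 7 ')': depth becomes 0
  Position 8 '(': depth becomes 1
  Position 9 '(': depth becomes 2
  Position 10 ')': depth becomes 1
  Position 11 ')': depth becomes 0
Maximum depth reached: 2

2


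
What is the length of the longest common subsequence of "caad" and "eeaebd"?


LCS of "caad" and "eeaebd"
DP table:
           e    e    a    e    b    d
      0    0    0    0    0    0    0
  c   0    0    0    0    0    0    0
  a   0    0    0    1    1    1    1
  a   0    0    0    1    1    1    1
  d   0    0    0    1    1    1    2
LCS length = dp[4][6] = 2

2


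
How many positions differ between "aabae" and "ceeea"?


Comparing "aabae" and "ceeea" position by position:
  Position 0: 'a' vs 'c' => DIFFER
  Position 1: 'a' vs 'e' => DIFFER
  Position 2: 'b' vs 'e' => DIFFER
  Position 3: 'a' vs 'e' => DIFFER
  Position 4: 'e' vs 'a' => DIFFER
Positions that differ: 5

5


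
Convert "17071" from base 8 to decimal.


Input: "17071" in base 8
Positional expansion:
  Digit '1' (value 1) x 8^4 = 4096
  Digit '7' (value 7) x 8^3 = 3584
  Digit '0' (value 0) x 8^2 = 0
  Digit '7' (value 7) x 8^1 = 56
  Digit '1' (value 1) x 8^0 = 1
Sum = 7737

7737


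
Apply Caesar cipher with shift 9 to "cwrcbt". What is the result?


Caesar cipher: shift "cwrcbt" by 9
  'c' (pos 2) + 9 = pos 11 = 'l'
  'w' (pos 22) + 9 = pos 5 = 'f'
  'r' (pos 17) + 9 = pos 0 = 'a'
  'c' (pos 2) + 9 = pos 11 = 'l'
  'b' (pos 1) + 9 = pos 10 = 'k'
  't' (pos 19) + 9 = pos 2 = 'c'
Result: lfalkc

lfalkc


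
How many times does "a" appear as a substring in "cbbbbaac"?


Searching for "a" in "cbbbbaac"
Scanning each position:
  Position 0: "c" => no
  Position 1: "b" => no
  Position 2: "b" => no
  Position 3: "b" => no
  Position 4: "b" => no
  Position 5: "a" => MATCH
  Position 6: "a" => MATCH
  Position 7: "c" => no
Total occurrences: 2

2


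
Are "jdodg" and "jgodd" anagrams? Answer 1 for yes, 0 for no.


Strings: "jdodg", "jgodd"
Sorted first:  ddgjo
Sorted second: ddgjo
Sorted forms match => anagrams

1


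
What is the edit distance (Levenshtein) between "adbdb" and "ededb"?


Computing edit distance: "adbdb" -> "ededb"
DP table:
           e    d    e    d    b
      0    1    2    3    4    5
  a   1    1    2    3    4    5
  d   2    2    1    2    3    4
  b   3    3    2    2    3    3
  d   4    4    3    3    2    3
  b   5    5    4    4    3    2
Edit distance = dp[5][5] = 2

2


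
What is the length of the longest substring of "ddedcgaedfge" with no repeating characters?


Input: "ddedcgaedfge"
Sliding window (track last position of each char):
  Position 0 ('d'): window [0,0] length 1 -- new best
  Position 1 ('d'): repeat (last at 0), move window start to 1
  Position 1 ('d'): window [1,1] length 1
  Position 2 ('e'): window [1,2] length 2 -- new best
  Position 3 ('d'): repeat (last at 1), move window start to 2
  Position 3 ('d'): window [2,3] length 2
  Position 4 ('c'): window [2,4] length 3 -- new best
  Position 5 ('g'): window [2,5] length 4 -- new best
  Position 6 ('a'): window [2,6] length 5 -- new best
  Position 7 ('e'): repeat (last at 2), move window start to 3
  Position 7 ('e'): window [3,7] length 5
  Position 8 ('d'): repeat (last at 3), move window start to 4
  Position 8 ('d'): window [4,8] length 5
  Position 9 ('f'): window [4,9] length 6 -- new best
  Position 10 ('g'): repeat (last at 5), move window start to 6
  Position 10 ('g'): window [6,10] length 5
  Position 11 ('e'): repeat (last at 7), move window start to 8
  Position 11 ('e'): window [8,11] length 4
Longest substring with no repeats: "cgaedf" with length 6

6


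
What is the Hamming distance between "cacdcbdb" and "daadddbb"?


Comparing "cacdcbdb" and "daadddbb" position by position:
  Position 0: 'c' vs 'd' => differ
  Position 1: 'a' vs 'a' => same
  Position 2: 'c' vs 'a' => differ
  Position 3: 'd' vs 'd' => same
  Position 4: 'c' vs 'd' => differ
  Position 5: 'b' vs 'd' => differ
  Position 6: 'd' vs 'b' => differ
  Position 7: 'b' vs 'b' => same
Total differences (Hamming distance): 5

5


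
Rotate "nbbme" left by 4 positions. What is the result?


Input: "nbbme", rotate left by 4
First 4 characters: "nbbm"
Remaining characters: "e"
Concatenate remaining + first: "e" + "nbbm" = "enbbm"

enbbm


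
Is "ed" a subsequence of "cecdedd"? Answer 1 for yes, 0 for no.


Check if "ed" is a subsequence of "cecdedd"
Greedy scan:
  Position 0 ('c'): no match needed
  Position 1 ('e'): matches sub[0] = 'e'
  Position 2 ('c'): no match needed
  Position 3 ('d'): matches sub[1] = 'd'
  Position 4 ('e'): no match needed
  Position 5 ('d'): no match needed
  Position 6 ('d'): no match needed
All 2 characters matched => is a subsequence

1


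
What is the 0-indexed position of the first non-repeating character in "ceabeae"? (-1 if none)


Input: ceabeae
Character frequencies:
  'a': 2
  'b': 1
  'c': 1
  'e': 3
Scanning left to right for freq == 1:
  Position 0 ('c'): unique! => answer = 0

0


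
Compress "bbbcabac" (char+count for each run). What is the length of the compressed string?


Input: bbbcabac
Runs:
  'b' x 3 => "b3"
  'c' x 1 => "c1"
  'a' x 1 => "a1"
  'b' x 1 => "b1"
  'a' x 1 => "a1"
  'c' x 1 => "c1"
Compressed: "b3c1a1b1a1c1"
Compressed length: 12

12


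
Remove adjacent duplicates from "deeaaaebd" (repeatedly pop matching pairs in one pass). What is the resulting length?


Input: deeaaaebd
Stack-based adjacent duplicate removal:
  Read 'd': push. Stack: d
  Read 'e': push. Stack: de
  Read 'e': matches stack top 'e' => pop. Stack: d
  Read 'a': push. Stack: da
  Read 'a': matches stack top 'a' => pop. Stack: d
  Read 'a': push. Stack: da
  Read 'e': push. Stack: dae
  Read 'b': push. Stack: daeb
  Read 'd': push. Stack: daebd
Final stack: "daebd" (length 5)

5


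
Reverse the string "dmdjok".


Input: dmdjok
Reading characters right to left:
  Position 5: 'k'
  Position 4: 'o'
  Position 3: 'j'
  Position 2: 'd'
  Position 1: 'm'
  Position 0: 'd'
Reversed: kojdmd

kojdmd


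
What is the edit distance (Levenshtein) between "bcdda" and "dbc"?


Computing edit distance: "bcdda" -> "dbc"
DP table:
           d    b    c
      0    1    2    3
  b   1    1    1    2
  c   2    2    2    1
  d   3    2    3    2
  d   4    3    3    3
  a   5    4    4    4
Edit distance = dp[5][3] = 4

4


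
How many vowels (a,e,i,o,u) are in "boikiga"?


Input: boikiga
Checking each character:
  'b' at position 0: consonant
  'o' at position 1: vowel (running total: 1)
  'i' at position 2: vowel (running total: 2)
  'k' at position 3: consonant
  'i' at position 4: vowel (running total: 3)
  'g' at position 5: consonant
  'a' at position 6: vowel (running total: 4)
Total vowels: 4

4


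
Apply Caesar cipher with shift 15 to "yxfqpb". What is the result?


Caesar cipher: shift "yxfqpb" by 15
  'y' (pos 24) + 15 = pos 13 = 'n'
  'x' (pos 23) + 15 = pos 12 = 'm'
  'f' (pos 5) + 15 = pos 20 = 'u'
  'q' (pos 16) + 15 = pos 5 = 'f'
  'p' (pos 15) + 15 = pos 4 = 'e'
  'b' (pos 1) + 15 = pos 16 = 'q'
Result: nmufeq

nmufeq


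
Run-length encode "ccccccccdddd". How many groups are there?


Input: ccccccccdddd
Scanning for consecutive runs:
  Group 1: 'c' x 8 (positions 0-7)
  Group 2: 'd' x 4 (positions 8-11)
Total groups: 2

2


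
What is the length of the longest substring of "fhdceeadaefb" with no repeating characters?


Input: "fhdceeadaefb"
Sliding window (track last position of each char):
  Position 0 ('f'): window [0,0] length 1 -- new best
  Position 1 ('h'): window [0,1] length 2 -- new best
  Position 2 ('d'): window [0,2] length 3 -- new best
  Position 3 ('c'): window [0,3] length 4 -- new best
  Position 4 ('e'): window [0,4] length 5 -- new best
  Position 5 ('e'): repeat (last at 4), move window start to 5
  Position 5 ('e'): window [5,5] length 1
  Position 6 ('a'): window [5,6] length 2
  Position 7 ('d'): window [5,7] length 3
  Position 8 ('a'): repeat (last at 6), move window start to 7
  Position 8 ('a'): window [7,8] length 2
  Position 9 ('e'): window [7,9] length 3
  Position 10 ('f'): window [7,10] length 4
  Position 11 ('b'): window [7,11] length 5
Longest substring with no repeats: "fhdce" with length 5

5


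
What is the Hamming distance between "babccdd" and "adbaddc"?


Comparing "babccdd" and "adbaddc" position by position:
  Position 0: 'b' vs 'a' => differ
  Position 1: 'a' vs 'd' => differ
  Position 2: 'b' vs 'b' => same
  Position 3: 'c' vs 'a' => differ
  Position 4: 'c' vs 'd' => differ
  Position 5: 'd' vs 'd' => same
  Position 6: 'd' vs 'c' => differ
Total differences (Hamming distance): 5

5


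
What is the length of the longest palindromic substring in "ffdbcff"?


Input: "ffdbcff"
Checking substrings for palindromes:
  [0:2] "ff" (len 2) => palindrome
  [5:7] "ff" (len 2) => palindrome
Longest palindromic substring: "ff" with length 2

2


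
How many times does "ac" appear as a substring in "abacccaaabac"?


Searching for "ac" in "abacccaaabac"
Scanning each position:
  Position 0: "ab" => no
  Position 1: "ba" => no
  Position 2: "ac" => MATCH
  Position 3: "cc" => no
  Position 4: "cc" => no
  Position 5: "ca" => no
  Position 6: "aa" => no
  Position 7: "aa" => no
  Position 8: "ab" => no
  Position 9: "ba" => no
  Position 10: "ac" => MATCH
Total occurrences: 2

2


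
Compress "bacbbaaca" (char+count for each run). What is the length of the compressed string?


Input: bacbbaaca
Runs:
  'b' x 1 => "b1"
  'a' x 1 => "a1"
  'c' x 1 => "c1"
  'b' x 2 => "b2"
  'a' x 2 => "a2"
  'c' x 1 => "c1"
  'a' x 1 => "a1"
Compressed: "b1a1c1b2a2c1a1"
Compressed length: 14

14


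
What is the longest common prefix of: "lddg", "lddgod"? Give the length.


Words: lddg, lddgod
  Position 0: all 'l' => match
  Position 1: all 'd' => match
  Position 2: all 'd' => match
  Position 3: all 'g' => match
LCP = "lddg" (length 4)

4


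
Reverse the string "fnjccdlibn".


Input: fnjccdlibn
Reading characters right to left:
  Position 9: 'n'
  Position 8: 'b'
  Position 7: 'i'
  Position 6: 'l'
  Position 5: 'd'
  Position 4: 'c'
  Position 3: 'c'
  Position 2: 'j'
  Position 1: 'n'
  Position 0: 'f'
Reversed: nbildccjnf

nbildccjnf


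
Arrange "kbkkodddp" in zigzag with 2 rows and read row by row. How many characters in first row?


Zigzag "kbkkodddp" into 2 rows:
Placing characters:
  'k' => row 0
  'b' => row 1
  'k' => row 0
  'k' => row 1
  'o' => row 0
  'd' => row 1
  'd' => row 0
  'd' => row 1
  'p' => row 0
Rows:
  Row 0: "kkodp"
  Row 1: "bkdd"
First row length: 5

5


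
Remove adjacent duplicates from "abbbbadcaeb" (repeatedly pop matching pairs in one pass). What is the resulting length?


Input: abbbbadcaeb
Stack-based adjacent duplicate removal:
  Read 'a': push. Stack: a
  Read 'b': push. Stack: ab
  Read 'b': matches stack top 'b' => pop. Stack: a
  Read 'b': push. Stack: ab
  Read 'b': matches stack top 'b' => pop. Stack: a
  Read 'a': matches stack top 'a' => pop. Stack: (empty)
  Read 'd': push. Stack: d
  Read 'c': push. Stack: dc
  Read 'a': push. Stack: dca
  Read 'e': push. Stack: dcae
  Read 'b': push. Stack: dcaeb
Final stack: "dcaeb" (length 5)

5


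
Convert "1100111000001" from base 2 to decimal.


Input: "1100111000001" in base 2
Positional expansion:
  Digit '1' (value 1) x 2^12 = 4096
  Digit '1' (value 1) x 2^11 = 2048
  Digit '0' (value 0) x 2^10 = 0
  Digit '0' (value 0) x 2^9 = 0
  Digit '1' (value 1) x 2^8 = 256
  Digit '1' (value 1) x 2^7 = 128
  Digit '1' (value 1) x 2^6 = 64
  Digit '0' (value 0) x 2^5 = 0
  Digit '0' (value 0) x 2^4 = 0
  Digit '0' (value 0) x 2^3 = 0
  Digit '0' (value 0) x 2^2 = 0
  Digit '0' (value 0) x 2^1 = 0
  Digit '1' (value 1) x 2^0 = 1
Sum = 6593

6593


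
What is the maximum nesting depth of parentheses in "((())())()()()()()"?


Input: "((())())()()()()()"
Tracking depth:
  Position 0 '(': depth becomes 1
  Position 1 '(': depth becomes 2
  Position 2 '(': depth becomes 3
  Position 3 ')': depth becomes 2
  Position 4 ')': depth becomes 1
  Position 5 '(': depth becomes 2
  Position 6 ')': depth becomes 1
  Position 7 ')': depth becomes 0
  Position 8 '(': depth becomes 1
  Position 9 ')': depth becomes 0
  Position 10 '(': depth becomes 1
  Position 11 ')': depth becomes 0
  Position 12 '(': depth becomes 1
  Position 13 ')': depth becomes 0
  Position 14 '(': depth becomes 1
  Position 15 ')': depth becomes 0
  Position 16 '(': depth becomes 1
  Position 17 ')': depth becomes 0
Maximum depth reached: 3

3


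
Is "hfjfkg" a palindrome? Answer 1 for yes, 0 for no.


Input: hfjfkg
Reversed: gkfjfh
  Compare pos 0 ('h') with pos 5 ('g'): MISMATCH
  Compare pos 1 ('f') with pos 4 ('k'): MISMATCH
  Compare pos 2 ('j') with pos 3 ('f'): MISMATCH
Result: not a palindrome

0


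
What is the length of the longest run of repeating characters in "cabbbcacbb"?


Input: "cabbbcacbb"
Scanning for longest run:
  Position 1 ('a'): new char, reset run to 1
  Position 2 ('b'): new char, reset run to 1
  Position 3 ('b'): continues run of 'b', length=2
  Position 4 ('b'): continues run of 'b', length=3
  Position 5 ('c'): new char, reset run to 1
  Position 6 ('a'): new char, reset run to 1
  Position 7 ('c'): new char, reset run to 1
  Position 8 ('b'): new char, reset run to 1
  Position 9 ('b'): continues run of 'b', length=2
Longest run: 'b' with length 3

3


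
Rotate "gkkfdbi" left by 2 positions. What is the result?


Input: "gkkfdbi", rotate left by 2
First 2 characters: "gk"
Remaining characters: "kfdbi"
Concatenate remaining + first: "kfdbi" + "gk" = "kfdbigk"

kfdbigk


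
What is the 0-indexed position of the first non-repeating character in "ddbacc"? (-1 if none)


Input: ddbacc
Character frequencies:
  'a': 1
  'b': 1
  'c': 2
  'd': 2
Scanning left to right for freq == 1:
  Position 0 ('d'): freq=2, skip
  Position 1 ('d'): freq=2, skip
  Position 2 ('b'): unique! => answer = 2

2


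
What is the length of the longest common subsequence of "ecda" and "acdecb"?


LCS of "ecda" and "acdecb"
DP table:
           a    c    d    e    c    b
      0    0    0    0    0    0    0
  e   0    0    0    0    1    1    1
  c   0    0    1    1    1    2    2
  d   0    0    1    2    2    2    2
  a   0    1    1    2    2    2    2
LCS length = dp[4][6] = 2

2


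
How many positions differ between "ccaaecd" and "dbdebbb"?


Comparing "ccaaecd" and "dbdebbb" position by position:
  Position 0: 'c' vs 'd' => DIFFER
  Position 1: 'c' vs 'b' => DIFFER
  Position 2: 'a' vs 'd' => DIFFER
  Position 3: 'a' vs 'e' => DIFFER
  Position 4: 'e' vs 'b' => DIFFER
  Position 5: 'c' vs 'b' => DIFFER
  Position 6: 'd' vs 'b' => DIFFER
Positions that differ: 7

7


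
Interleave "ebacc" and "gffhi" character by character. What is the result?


Interleaving "ebacc" and "gffhi":
  Position 0: 'e' from first, 'g' from second => "eg"
  Position 1: 'b' from first, 'f' from second => "bf"
  Position 2: 'a' from first, 'f' from second => "af"
  Position 3: 'c' from first, 'h' from second => "ch"
  Position 4: 'c' from first, 'i' from second => "ci"
Result: egbfafchci

egbfafchci


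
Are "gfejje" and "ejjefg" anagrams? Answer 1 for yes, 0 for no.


Strings: "gfejje", "ejjefg"
Sorted first:  eefgjj
Sorted second: eefgjj
Sorted forms match => anagrams

1


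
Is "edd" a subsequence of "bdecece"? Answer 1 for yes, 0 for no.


Check if "edd" is a subsequence of "bdecece"
Greedy scan:
  Position 0 ('b'): no match needed
  Position 1 ('d'): no match needed
  Position 2 ('e'): matches sub[0] = 'e'
  Position 3 ('c'): no match needed
  Position 4 ('e'): no match needed
  Position 5 ('c'): no match needed
  Position 6 ('e'): no match needed
Only matched 1/3 characters => not a subsequence

0


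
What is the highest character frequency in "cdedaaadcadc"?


Input: cdedaaadcadc
Character counts:
  'a': 4
  'c': 3
  'd': 4
  'e': 1
Maximum frequency: 4

4


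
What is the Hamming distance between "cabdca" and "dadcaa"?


Comparing "cabdca" and "dadcaa" position by position:
  Position 0: 'c' vs 'd' => differ
  Position 1: 'a' vs 'a' => same
  Position 2: 'b' vs 'd' => differ
  Position 3: 'd' vs 'c' => differ
  Position 4: 'c' vs 'a' => differ
  Position 5: 'a' vs 'a' => same
Total differences (Hamming distance): 4

4


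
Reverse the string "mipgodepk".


Input: mipgodepk
Reading characters right to left:
  Position 8: 'k'
  Position 7: 'p'
  Position 6: 'e'
  Position 5: 'd'
  Position 4: 'o'
  Position 3: 'g'
  Position 2: 'p'
  Position 1: 'i'
  Position 0: 'm'
Reversed: kpedogpim

kpedogpim


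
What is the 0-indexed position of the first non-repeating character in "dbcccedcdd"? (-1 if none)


Input: dbcccedcdd
Character frequencies:
  'b': 1
  'c': 4
  'd': 4
  'e': 1
Scanning left to right for freq == 1:
  Position 0 ('d'): freq=4, skip
  Position 1 ('b'): unique! => answer = 1

1


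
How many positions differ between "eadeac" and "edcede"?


Comparing "eadeac" and "edcede" position by position:
  Position 0: 'e' vs 'e' => same
  Position 1: 'a' vs 'd' => DIFFER
  Position 2: 'd' vs 'c' => DIFFER
  Position 3: 'e' vs 'e' => same
  Position 4: 'a' vs 'd' => DIFFER
  Position 5: 'c' vs 'e' => DIFFER
Positions that differ: 4

4


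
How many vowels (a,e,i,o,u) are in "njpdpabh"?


Input: njpdpabh
Checking each character:
  'n' at position 0: consonant
  'j' at position 1: consonant
  'p' at position 2: consonant
  'd' at position 3: consonant
  'p' at position 4: consonant
  'a' at position 5: vowel (running total: 1)
  'b' at position 6: consonant
  'h' at position 7: consonant
Total vowels: 1

1


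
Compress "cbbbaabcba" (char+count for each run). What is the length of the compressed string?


Input: cbbbaabcba
Runs:
  'c' x 1 => "c1"
  'b' x 3 => "b3"
  'a' x 2 => "a2"
  'b' x 1 => "b1"
  'c' x 1 => "c1"
  'b' x 1 => "b1"
  'a' x 1 => "a1"
Compressed: "c1b3a2b1c1b1a1"
Compressed length: 14

14


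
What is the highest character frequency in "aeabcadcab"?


Input: aeabcadcab
Character counts:
  'a': 4
  'b': 2
  'c': 2
  'd': 1
  'e': 1
Maximum frequency: 4

4


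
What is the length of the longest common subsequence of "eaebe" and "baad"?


LCS of "eaebe" and "baad"
DP table:
           b    a    a    d
      0    0    0    0    0
  e   0    0    0    0    0
  a   0    0    1    1    1
  e   0    0    1    1    1
  b   0    1    1    1    1
  e   0    1    1    1    1
LCS length = dp[5][4] = 1

1


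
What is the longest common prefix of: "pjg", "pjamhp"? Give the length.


Words: pjg, pjamhp
  Position 0: all 'p' => match
  Position 1: all 'j' => match
  Position 2: ('g', 'a') => mismatch, stop
LCP = "pj" (length 2)

2


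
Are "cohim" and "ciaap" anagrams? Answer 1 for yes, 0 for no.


Strings: "cohim", "ciaap"
Sorted first:  chimo
Sorted second: aacip
Differ at position 0: 'c' vs 'a' => not anagrams

0


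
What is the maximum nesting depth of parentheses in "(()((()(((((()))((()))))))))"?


Input: "(()((()(((((()))((()))))))))"
Tracking depth:
  Position 0 '(': depth becomes 1
  Position 1 '(': depth becomes 2
  Position 2 ')': depth becomes 1
  Position 3 '(': depth becomes 2
  Position 4 '(': depth becomes 3
  Position 5 '(': depth becomes 4
  Position 6 ')': depth becomes 3
  Position 7 '(': depth becomes 4
  Position 8 '(': depth becomes 5
  Position 9 '(': depth becomes 6
  Position 10 '(': depth becomes 7
  Position 11 '(': depth becomes 8
  Position 12 '(': depth becomes 9
  Position 13 ')': depth becomes 8
  Position 14 ')': depth becomes 7
  Position 15 ')': depth becomes 6
  Position 16 '(': depth becomes 7
  Position 17 '(': depth becomes 8
  Position 18 '(': depth becomes 9
  Position 19 ')': depth becomes 8
  Position 20 ')': depth becomes 7
  Position 21 ')': depth becomes 6
  Position 22 ')': depth becomes 5
  Position 23 ')': depth becomes 4
  Position 24 ')': depth becomes 3
  Position 25 ')': depth becomes 2
  Position 26 ')': depth becomes 1
  Position 27 ')': depth becomes 0
Maximum depth reached: 9

9


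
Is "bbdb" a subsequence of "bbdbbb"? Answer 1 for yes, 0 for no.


Check if "bbdb" is a subsequence of "bbdbbb"
Greedy scan:
  Position 0 ('b'): matches sub[0] = 'b'
  Position 1 ('b'): matches sub[1] = 'b'
  Position 2 ('d'): matches sub[2] = 'd'
  Position 3 ('b'): matches sub[3] = 'b'
  Position 4 ('b'): no match needed
  Position 5 ('b'): no match needed
All 4 characters matched => is a subsequence

1


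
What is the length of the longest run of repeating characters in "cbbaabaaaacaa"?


Input: "cbbaabaaaacaa"
Scanning for longest run:
  Position 1 ('b'): new char, reset run to 1
  Position 2 ('b'): continues run of 'b', length=2
  Position 3 ('a'): new char, reset run to 1
  Position 4 ('a'): continues run of 'a', length=2
  Position 5 ('b'): new char, reset run to 1
  Position 6 ('a'): new char, reset run to 1
  Position 7 ('a'): continues run of 'a', length=2
  Position 8 ('a'): continues run of 'a', length=3
  Position 9 ('a'): continues run of 'a', length=4
  Position 10 ('c'): new char, reset run to 1
  Position 11 ('a'): new char, reset run to 1
  Position 12 ('a'): continues run of 'a', length=2
Longest run: 'a' with length 4

4


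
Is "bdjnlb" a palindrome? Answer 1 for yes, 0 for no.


Input: bdjnlb
Reversed: blnjdb
  Compare pos 0 ('b') with pos 5 ('b'): match
  Compare pos 1 ('d') with pos 4 ('l'): MISMATCH
  Compare pos 2 ('j') with pos 3 ('n'): MISMATCH
Result: not a palindrome

0


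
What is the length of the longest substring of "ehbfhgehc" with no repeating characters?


Input: "ehbfhgehc"
Sliding window (track last position of each char):
  Position 0 ('e'): window [0,0] length 1 -- new best
  Position 1 ('h'): window [0,1] length 2 -- new best
  Position 2 ('b'): window [0,2] length 3 -- new best
  Position 3 ('f'): window [0,3] length 4 -- new best
  Position 4 ('h'): repeat (last at 1), move window start to 2
  Position 4 ('h'): window [2,4] length 3
  Position 5 ('g'): window [2,5] length 4
  Position 6 ('e'): window [2,6] length 5 -- new best
  Position 7 ('h'): repeat (last at 4), move window start to 5
  Position 7 ('h'): window [5,7] length 3
  Position 8 ('c'): window [5,8] length 4
Longest substring with no repeats: "bfhge" with length 5

5


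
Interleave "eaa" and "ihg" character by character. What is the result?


Interleaving "eaa" and "ihg":
  Position 0: 'e' from first, 'i' from second => "ei"
  Position 1: 'a' from first, 'h' from second => "ah"
  Position 2: 'a' from first, 'g' from second => "ag"
Result: eiahag

eiahag


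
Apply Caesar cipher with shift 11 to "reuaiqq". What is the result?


Caesar cipher: shift "reuaiqq" by 11
  'r' (pos 17) + 11 = pos 2 = 'c'
  'e' (pos 4) + 11 = pos 15 = 'p'
  'u' (pos 20) + 11 = pos 5 = 'f'
  'a' (pos 0) + 11 = pos 11 = 'l'
  'i' (pos 8) + 11 = pos 19 = 't'
  'q' (pos 16) + 11 = pos 1 = 'b'
  'q' (pos 16) + 11 = pos 1 = 'b'
Result: cpfltbb

cpfltbb


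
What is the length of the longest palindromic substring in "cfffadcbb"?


Input: "cfffadcbb"
Checking substrings for palindromes:
  [1:4] "fff" (len 3) => palindrome
  [1:3] "ff" (len 2) => palindrome
  [2:4] "ff" (len 2) => palindrome
  [7:9] "bb" (len 2) => palindrome
Longest palindromic substring: "fff" with length 3

3


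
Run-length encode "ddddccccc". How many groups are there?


Input: ddddccccc
Scanning for consecutive runs:
  Group 1: 'd' x 4 (positions 0-3)
  Group 2: 'c' x 5 (positions 4-8)
Total groups: 2

2


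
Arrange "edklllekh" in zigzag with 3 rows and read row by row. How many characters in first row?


Zigzag "edklllekh" into 3 rows:
Placing characters:
  'e' => row 0
  'd' => row 1
  'k' => row 2
  'l' => row 1
  'l' => row 0
  'l' => row 1
  'e' => row 2
  'k' => row 1
  'h' => row 0
Rows:
  Row 0: "elh"
  Row 1: "dllk"
  Row 2: "ke"
First row length: 3

3


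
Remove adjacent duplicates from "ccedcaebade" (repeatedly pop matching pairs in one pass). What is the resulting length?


Input: ccedcaebade
Stack-based adjacent duplicate removal:
  Read 'c': push. Stack: c
  Read 'c': matches stack top 'c' => pop. Stack: (empty)
  Read 'e': push. Stack: e
  Read 'd': push. Stack: ed
  Read 'c': push. Stack: edc
  Read 'a': push. Stack: edca
  Read 'e': push. Stack: edcae
  Read 'b': push. Stack: edcaeb
  Read 'a': push. Stack: edcaeba
  Read 'd': push. Stack: edcaebad
  Read 'e': push. Stack: edcaebade
Final stack: "edcaebade" (length 9)

9


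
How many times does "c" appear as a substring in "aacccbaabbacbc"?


Searching for "c" in "aacccbaabbacbc"
Scanning each position:
  Position 0: "a" => no
  Position 1: "a" => no
  Position 2: "c" => MATCH
  Position 3: "c" => MATCH
  Position 4: "c" => MATCH
  Position 5: "b" => no
  Position 6: "a" => no
  Position 7: "a" => no
  Position 8: "b" => no
  Position 9: "b" => no
  Position 10: "a" => no
  Position 11: "c" => MATCH
  Position 12: "b" => no
  Position 13: "c" => MATCH
Total occurrences: 5

5


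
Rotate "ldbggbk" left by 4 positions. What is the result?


Input: "ldbggbk", rotate left by 4
First 4 characters: "ldbg"
Remaining characters: "gbk"
Concatenate remaining + first: "gbk" + "ldbg" = "gbkldbg"

gbkldbg


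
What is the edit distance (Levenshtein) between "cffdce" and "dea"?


Computing edit distance: "cffdce" -> "dea"
DP table:
           d    e    a
      0    1    2    3
  c   1    1    2    3
  f   2    2    2    3
  f   3    3    3    3
  d   4    3    4    4
  c   5    4    4    5
  e   6    5    4    5
Edit distance = dp[6][3] = 5

5


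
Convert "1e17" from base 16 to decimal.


Input: "1e17" in base 16
Positional expansion:
  Digit '1' (value 1) x 16^3 = 4096
  Digit 'e' (value 14) x 16^2 = 3584
  Digit '1' (value 1) x 16^1 = 16
  Digit '7' (value 7) x 16^0 = 7
Sum = 7703

7703


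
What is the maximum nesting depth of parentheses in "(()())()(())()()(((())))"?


Input: "(()())()(())()()(((())))"
Tracking depth:
  Position 0 '(': depth becomes 1
  Position 1 '(': depth becomes 2
  Position 2 ')': depth becomes 1
  Position 3 '(': depth becomes 2
  Position 4 ')': depth becomes 1
  Position 5 ')': depth becomes 0
  Position 6 '(': depth becomes 1
  Position 7 ')': depth becomes 0
  Position 8 '(': depth becomes 1
  Position 9 '(': depth becomes 2
  Position 10 ')': depth becomes 1
  Position 11 ')': depth becomes 0
  Position 12 '(': depth becomes 1
  Position 13 ')': depth becomes 0
  Position 14 '(': depth becomes 1
  Position 15 ')': depth becomes 0
  Position 16 '(': depth becomes 1
  Position 17 '(': depth becomes 2
  Position 18 '(': depth becomes 3
  Position 19 '(': depth becomes 4
  Position 20 ')': depth becomes 3
  Position 21 ')': depth becomes 2
  Position 22 ')': depth becomes 1
  Position 23 ')': depth becomes 0
Maximum depth reached: 4

4


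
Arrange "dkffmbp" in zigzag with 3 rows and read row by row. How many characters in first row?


Zigzag "dkffmbp" into 3 rows:
Placing characters:
  'd' => row 0
  'k' => row 1
  'f' => row 2
  'f' => row 1
  'm' => row 0
  'b' => row 1
  'p' => row 2
Rows:
  Row 0: "dm"
  Row 1: "kfb"
  Row 2: "fp"
First row length: 2

2


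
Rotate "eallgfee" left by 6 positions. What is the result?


Input: "eallgfee", rotate left by 6
First 6 characters: "eallgf"
Remaining characters: "ee"
Concatenate remaining + first: "ee" + "eallgf" = "eeeallgf"

eeeallgf


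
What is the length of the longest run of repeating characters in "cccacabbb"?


Input: "cccacabbb"
Scanning for longest run:
  Position 1 ('c'): continues run of 'c', length=2
  Position 2 ('c'): continues run of 'c', length=3
  Position 3 ('a'): new char, reset run to 1
  Position 4 ('c'): new char, reset run to 1
  Position 5 ('a'): new char, reset run to 1
  Position 6 ('b'): new char, reset run to 1
  Position 7 ('b'): continues run of 'b', length=2
  Position 8 ('b'): continues run of 'b', length=3
Longest run: 'c' with length 3

3


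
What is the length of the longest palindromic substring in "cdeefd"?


Input: "cdeefd"
Checking substrings for palindromes:
  [2:4] "ee" (len 2) => palindrome
Longest palindromic substring: "ee" with length 2

2


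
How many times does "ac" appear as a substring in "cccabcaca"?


Searching for "ac" in "cccabcaca"
Scanning each position:
  Position 0: "cc" => no
  Position 1: "cc" => no
  Position 2: "ca" => no
  Position 3: "ab" => no
  Position 4: "bc" => no
  Position 5: "ca" => no
  Position 6: "ac" => MATCH
  Position 7: "ca" => no
Total occurrences: 1

1


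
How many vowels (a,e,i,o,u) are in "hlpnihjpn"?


Input: hlpnihjpn
Checking each character:
  'h' at position 0: consonant
  'l' at position 1: consonant
  'p' at position 2: consonant
  'n' at position 3: consonant
  'i' at position 4: vowel (running total: 1)
  'h' at position 5: consonant
  'j' at position 6: consonant
  'p' at position 7: consonant
  'n' at position 8: consonant
Total vowels: 1

1


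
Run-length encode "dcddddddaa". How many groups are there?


Input: dcddddddaa
Scanning for consecutive runs:
  Group 1: 'd' x 1 (positions 0-0)
  Group 2: 'c' x 1 (positions 1-1)
  Group 3: 'd' x 6 (positions 2-7)
  Group 4: 'a' x 2 (positions 8-9)
Total groups: 4

4


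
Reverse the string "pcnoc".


Input: pcnoc
Reading characters right to left:
  Position 4: 'c'
  Position 3: 'o'
  Position 2: 'n'
  Position 1: 'c'
  Position 0: 'p'
Reversed: concp

concp


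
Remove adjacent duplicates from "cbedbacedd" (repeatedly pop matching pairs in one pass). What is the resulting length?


Input: cbedbacedd
Stack-based adjacent duplicate removal:
  Read 'c': push. Stack: c
  Read 'b': push. Stack: cb
  Read 'e': push. Stack: cbe
  Read 'd': push. Stack: cbed
  Read 'b': push. Stack: cbedb
  Read 'a': push. Stack: cbedba
  Read 'c': push. Stack: cbedbac
  Read 'e': push. Stack: cbedbace
  Read 'd': push. Stack: cbedbaced
  Read 'd': matches stack top 'd' => pop. Stack: cbedbace
Final stack: "cbedbace" (length 8)

8


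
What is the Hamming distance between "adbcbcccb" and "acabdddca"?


Comparing "adbcbcccb" and "acabdddca" position by position:
  Position 0: 'a' vs 'a' => same
  Position 1: 'd' vs 'c' => differ
  Position 2: 'b' vs 'a' => differ
  Position 3: 'c' vs 'b' => differ
  Position 4: 'b' vs 'd' => differ
  Position 5: 'c' vs 'd' => differ
  Position 6: 'c' vs 'd' => differ
  Position 7: 'c' vs 'c' => same
  Position 8: 'b' vs 'a' => differ
Total differences (Hamming distance): 7

7


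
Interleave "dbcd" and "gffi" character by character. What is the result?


Interleaving "dbcd" and "gffi":
  Position 0: 'd' from first, 'g' from second => "dg"
  Position 1: 'b' from first, 'f' from second => "bf"
  Position 2: 'c' from first, 'f' from second => "cf"
  Position 3: 'd' from first, 'i' from second => "di"
Result: dgbfcfdi

dgbfcfdi


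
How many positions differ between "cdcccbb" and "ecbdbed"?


Comparing "cdcccbb" and "ecbdbed" position by position:
  Position 0: 'c' vs 'e' => DIFFER
  Position 1: 'd' vs 'c' => DIFFER
  Position 2: 'c' vs 'b' => DIFFER
  Position 3: 'c' vs 'd' => DIFFER
  Position 4: 'c' vs 'b' => DIFFER
  Position 5: 'b' vs 'e' => DIFFER
  Position 6: 'b' vs 'd' => DIFFER
Positions that differ: 7

7


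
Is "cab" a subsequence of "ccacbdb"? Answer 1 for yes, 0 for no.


Check if "cab" is a subsequence of "ccacbdb"
Greedy scan:
  Position 0 ('c'): matches sub[0] = 'c'
  Position 1 ('c'): no match needed
  Position 2 ('a'): matches sub[1] = 'a'
  Position 3 ('c'): no match needed
  Position 4 ('b'): matches sub[2] = 'b'
  Position 5 ('d'): no match needed
  Position 6 ('b'): no match needed
All 3 characters matched => is a subsequence

1


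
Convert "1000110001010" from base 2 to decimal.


Input: "1000110001010" in base 2
Positional expansion:
  Digit '1' (value 1) x 2^12 = 4096
  Digit '0' (value 0) x 2^11 = 0
  Digit '0' (value 0) x 2^10 = 0
  Digit '0' (value 0) x 2^9 = 0
  Digit '1' (value 1) x 2^8 = 256
  Digit '1' (value 1) x 2^7 = 128
  Digit '0' (value 0) x 2^6 = 0
  Digit '0' (value 0) x 2^5 = 0
  Digit '0' (value 0) x 2^4 = 0
  Digit '1' (value 1) x 2^3 = 8
  Digit '0' (value 0) x 2^2 = 0
  Digit '1' (value 1) x 2^1 = 2
  Digit '0' (value 0) x 2^0 = 0
Sum = 4490

4490


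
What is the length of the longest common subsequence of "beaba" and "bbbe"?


LCS of "beaba" and "bbbe"
DP table:
           b    b    b    e
      0    0    0    0    0
  b   0    1    1    1    1
  e   0    1    1    1    2
  a   0    1    1    1    2
  b   0    1    2    2    2
  a   0    1    2    2    2
LCS length = dp[5][4] = 2

2


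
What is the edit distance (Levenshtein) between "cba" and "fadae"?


Computing edit distance: "cba" -> "fadae"
DP table:
           f    a    d    a    e
      0    1    2    3    4    5
  c   1    1    2    3    4    5
  b   2    2    2    3    4    5
  a   3    3    2    3    3    4
Edit distance = dp[3][5] = 4

4


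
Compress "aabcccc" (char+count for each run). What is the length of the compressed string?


Input: aabcccc
Runs:
  'a' x 2 => "a2"
  'b' x 1 => "b1"
  'c' x 4 => "c4"
Compressed: "a2b1c4"
Compressed length: 6

6


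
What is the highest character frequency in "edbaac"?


Input: edbaac
Character counts:
  'a': 2
  'b': 1
  'c': 1
  'd': 1
  'e': 1
Maximum frequency: 2

2


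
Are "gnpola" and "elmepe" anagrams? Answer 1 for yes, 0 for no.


Strings: "gnpola", "elmepe"
Sorted first:  aglnop
Sorted second: eeelmp
Differ at position 0: 'a' vs 'e' => not anagrams

0


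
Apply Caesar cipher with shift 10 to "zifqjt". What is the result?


Caesar cipher: shift "zifqjt" by 10
  'z' (pos 25) + 10 = pos 9 = 'j'
  'i' (pos 8) + 10 = pos 18 = 's'
  'f' (pos 5) + 10 = pos 15 = 'p'
  'q' (pos 16) + 10 = pos 0 = 'a'
  'j' (pos 9) + 10 = pos 19 = 't'
  't' (pos 19) + 10 = pos 3 = 'd'
Result: jspatd

jspatd


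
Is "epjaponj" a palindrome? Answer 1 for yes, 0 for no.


Input: epjaponj
Reversed: jnopajpe
  Compare pos 0 ('e') with pos 7 ('j'): MISMATCH
  Compare pos 1 ('p') with pos 6 ('n'): MISMATCH
  Compare pos 2 ('j') with pos 5 ('o'): MISMATCH
  Compare pos 3 ('a') with pos 4 ('p'): MISMATCH
Result: not a palindrome

0


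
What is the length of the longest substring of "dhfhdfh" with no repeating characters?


Input: "dhfhdfh"
Sliding window (track last position of each char):
  Position 0 ('d'): window [0,0] length 1 -- new best
  Position 1 ('h'): window [0,1] length 2 -- new best
  Position 2 ('f'): window [0,2] length 3 -- new best
  Position 3 ('h'): repeat (last at 1), move window start to 2
  Position 3 ('h'): window [2,3] length 2
  Position 4 ('d'): window [2,4] length 3
  Position 5 ('f'): repeat (last at 2), move window start to 3
  Position 5 ('f'): window [3,5] length 3
  Position 6 ('h'): repeat (last at 3), move window start to 4
  Position 6 ('h'): window [4,6] length 3
Longest substring with no repeats: "dhf" with length 3

3


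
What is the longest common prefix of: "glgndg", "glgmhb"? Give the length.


Words: glgndg, glgmhb
  Position 0: all 'g' => match
  Position 1: all 'l' => match
  Position 2: all 'g' => match
  Position 3: ('n', 'm') => mismatch, stop
LCP = "glg" (length 3)

3


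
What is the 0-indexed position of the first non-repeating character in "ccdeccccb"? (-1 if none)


Input: ccdeccccb
Character frequencies:
  'b': 1
  'c': 6
  'd': 1
  'e': 1
Scanning left to right for freq == 1:
  Position 0 ('c'): freq=6, skip
  Position 1 ('c'): freq=6, skip
  Position 2 ('d'): unique! => answer = 2

2


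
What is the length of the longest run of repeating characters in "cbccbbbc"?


Input: "cbccbbbc"
Scanning for longest run:
  Position 1 ('b'): new char, reset run to 1
  Position 2 ('c'): new char, reset run to 1
  Position 3 ('c'): continues run of 'c', length=2
  Position 4 ('b'): new char, reset run to 1
  Position 5 ('b'): continues run of 'b', length=2
  Position 6 ('b'): continues run of 'b', length=3
  Position 7 ('c'): new char, reset run to 1
Longest run: 'b' with length 3

3


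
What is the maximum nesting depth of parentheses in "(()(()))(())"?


Input: "(()(()))(())"
Tracking depth:
  Position 0 '(': depth becomes 1
  Position 1 '(': depth becomes 2
  Position 2 ')': depth becomes 1
  Position 3 '(': depth becomes 2
  Position 4 '(': depth becomes 3
  Position 5 ')': depth becomes 2
  Position 6 ')': depth becomes 1
  Position 7 ')': depth becomes 0
  Position 8 '(': depth becomes 1
  Position 9 '(': depth becomes 2
  Position 10 ')': depth becomes 1
  Position 11 ')': depth becomes 0
Maximum depth reached: 3

3


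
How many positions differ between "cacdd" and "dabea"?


Comparing "cacdd" and "dabea" position by position:
  Position 0: 'c' vs 'd' => DIFFER
  Position 1: 'a' vs 'a' => same
  Position 2: 'c' vs 'b' => DIFFER
  Position 3: 'd' vs 'e' => DIFFER
  Position 4: 'd' vs 'a' => DIFFER
Positions that differ: 4

4


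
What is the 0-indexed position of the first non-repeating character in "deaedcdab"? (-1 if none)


Input: deaedcdab
Character frequencies:
  'a': 2
  'b': 1
  'c': 1
  'd': 3
  'e': 2
Scanning left to right for freq == 1:
  Position 0 ('d'): freq=3, skip
  Position 1 ('e'): freq=2, skip
  Position 2 ('a'): freq=2, skip
  Position 3 ('e'): freq=2, skip
  Position 4 ('d'): freq=3, skip
  Position 5 ('c'): unique! => answer = 5

5


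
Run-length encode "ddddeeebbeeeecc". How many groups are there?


Input: ddddeeebbeeeecc
Scanning for consecutive runs:
  Group 1: 'd' x 4 (positions 0-3)
  Group 2: 'e' x 3 (positions 4-6)
  Group 3: 'b' x 2 (positions 7-8)
  Group 4: 'e' x 4 (positions 9-12)
  Group 5: 'c' x 2 (positions 13-14)
Total groups: 5

5


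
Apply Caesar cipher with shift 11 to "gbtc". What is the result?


Caesar cipher: shift "gbtc" by 11
  'g' (pos 6) + 11 = pos 17 = 'r'
  'b' (pos 1) + 11 = pos 12 = 'm'
  't' (pos 19) + 11 = pos 4 = 'e'
  'c' (pos 2) + 11 = pos 13 = 'n'
Result: rmen

rmen


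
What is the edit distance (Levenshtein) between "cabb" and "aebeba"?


Computing edit distance: "cabb" -> "aebeba"
DP table:
           a    e    b    e    b    a
      0    1    2    3    4    5    6
  c   1    1    2    3    4    5    6
  a   2    1    2    3    4    5    5
  b   3    2    2    2    3    4    5
  b   4    3    3    2    3    3    4
Edit distance = dp[4][6] = 4

4


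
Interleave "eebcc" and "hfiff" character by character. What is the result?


Interleaving "eebcc" and "hfiff":
  Position 0: 'e' from first, 'h' from second => "eh"
  Position 1: 'e' from first, 'f' from second => "ef"
  Position 2: 'b' from first, 'i' from second => "bi"
  Position 3: 'c' from first, 'f' from second => "cf"
  Position 4: 'c' from first, 'f' from second => "cf"
Result: ehefbicfcf

ehefbicfcf


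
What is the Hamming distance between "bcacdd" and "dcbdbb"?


Comparing "bcacdd" and "dcbdbb" position by position:
  Position 0: 'b' vs 'd' => differ
  Position 1: 'c' vs 'c' => same
  Position 2: 'a' vs 'b' => differ
  Position 3: 'c' vs 'd' => differ
  Position 4: 'd' vs 'b' => differ
  Position 5: 'd' vs 'b' => differ
Total differences (Hamming distance): 5

5


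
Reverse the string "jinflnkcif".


Input: jinflnkcif
Reading characters right to left:
  Position 9: 'f'
  Position 8: 'i'
  Position 7: 'c'
  Position 6: 'k'
  Position 5: 'n'
  Position 4: 'l'
  Position 3: 'f'
  Position 2: 'n'
  Position 1: 'i'
  Position 0: 'j'
Reversed: ficknlfnij

ficknlfnij


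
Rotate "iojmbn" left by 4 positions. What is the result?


Input: "iojmbn", rotate left by 4
First 4 characters: "iojm"
Remaining characters: "bn"
Concatenate remaining + first: "bn" + "iojm" = "bniojm"

bniojm


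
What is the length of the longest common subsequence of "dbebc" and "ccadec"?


LCS of "dbebc" and "ccadec"
DP table:
           c    c    a    d    e    c
      0    0    0    0    0    0    0
  d   0    0    0    0    1    1    1
  b   0    0    0    0    1    1    1
  e   0    0    0    0    1    2    2
  b   0    0    0    0    1    2    2
  c   0    1    1    1    1    2    3
LCS length = dp[5][6] = 3

3
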